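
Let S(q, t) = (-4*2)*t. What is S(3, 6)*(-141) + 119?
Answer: 6887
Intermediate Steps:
S(q, t) = -8*t
S(3, 6)*(-141) + 119 = -8*6*(-141) + 119 = -48*(-141) + 119 = 6768 + 119 = 6887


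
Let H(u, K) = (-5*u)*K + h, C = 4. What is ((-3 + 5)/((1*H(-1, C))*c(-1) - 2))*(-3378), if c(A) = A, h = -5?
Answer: 6756/17 ≈ 397.41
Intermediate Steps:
H(u, K) = -5 - 5*K*u (H(u, K) = (-5*u)*K - 5 = -5*K*u - 5 = -5 - 5*K*u)
((-3 + 5)/((1*H(-1, C))*c(-1) - 2))*(-3378) = ((-3 + 5)/((1*(-5 - 5*4*(-1)))*(-1) - 2))*(-3378) = (2/((1*(-5 + 20))*(-1) - 2))*(-3378) = (2/((1*15)*(-1) - 2))*(-3378) = (2/(15*(-1) - 2))*(-3378) = (2/(-15 - 2))*(-3378) = (2/(-17))*(-3378) = (2*(-1/17))*(-3378) = -2/17*(-3378) = 6756/17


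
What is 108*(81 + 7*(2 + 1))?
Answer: 11016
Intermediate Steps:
108*(81 + 7*(2 + 1)) = 108*(81 + 7*3) = 108*(81 + 21) = 108*102 = 11016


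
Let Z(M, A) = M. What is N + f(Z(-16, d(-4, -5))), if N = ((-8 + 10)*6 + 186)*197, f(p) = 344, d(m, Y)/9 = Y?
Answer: 39350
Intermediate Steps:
d(m, Y) = 9*Y
N = 39006 (N = (2*6 + 186)*197 = (12 + 186)*197 = 198*197 = 39006)
N + f(Z(-16, d(-4, -5))) = 39006 + 344 = 39350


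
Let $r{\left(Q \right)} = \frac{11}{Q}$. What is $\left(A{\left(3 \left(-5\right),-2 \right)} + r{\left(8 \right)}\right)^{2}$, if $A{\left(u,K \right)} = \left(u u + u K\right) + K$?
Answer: $\frac{4141225}{64} \approx 64707.0$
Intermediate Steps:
$A{\left(u,K \right)} = K + u^{2} + K u$ ($A{\left(u,K \right)} = \left(u^{2} + K u\right) + K = K + u^{2} + K u$)
$\left(A{\left(3 \left(-5\right),-2 \right)} + r{\left(8 \right)}\right)^{2} = \left(\left(-2 + \left(3 \left(-5\right)\right)^{2} - 2 \cdot 3 \left(-5\right)\right) + \frac{11}{8}\right)^{2} = \left(\left(-2 + \left(-15\right)^{2} - -30\right) + 11 \cdot \frac{1}{8}\right)^{2} = \left(\left(-2 + 225 + 30\right) + \frac{11}{8}\right)^{2} = \left(253 + \frac{11}{8}\right)^{2} = \left(\frac{2035}{8}\right)^{2} = \frac{4141225}{64}$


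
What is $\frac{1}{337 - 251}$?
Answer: $\frac{1}{86} \approx 0.011628$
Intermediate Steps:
$\frac{1}{337 - 251} = \frac{1}{86}$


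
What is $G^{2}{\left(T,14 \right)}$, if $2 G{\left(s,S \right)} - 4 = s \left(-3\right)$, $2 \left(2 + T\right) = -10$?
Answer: $\frac{625}{4} \approx 156.25$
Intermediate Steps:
$T = -7$ ($T = -2 + \frac{1}{2} \left(-10\right) = -2 - 5 = -7$)
$G{\left(s,S \right)} = 2 - \frac{3 s}{2}$ ($G{\left(s,S \right)} = 2 + \frac{s \left(-3\right)}{2} = 2 + \frac{\left(-3\right) s}{2} = 2 - \frac{3 s}{2}$)
$G^{2}{\left(T,14 \right)} = \left(2 - - \frac{21}{2}\right)^{2} = \left(2 + \frac{21}{2}\right)^{2} = \left(\frac{25}{2}\right)^{2} = \frac{625}{4}$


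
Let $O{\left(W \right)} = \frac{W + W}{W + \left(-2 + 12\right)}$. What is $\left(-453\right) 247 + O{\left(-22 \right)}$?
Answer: $- \frac{335662}{3} \approx -1.1189 \cdot 10^{5}$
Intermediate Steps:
$O{\left(W \right)} = \frac{2 W}{10 + W}$ ($O{\left(W \right)} = \frac{2 W}{W + 10} = \frac{2 W}{10 + W}$)
$\left(-453\right) 247 + O{\left(-22 \right)} = \left(-453\right) 247 + 2 \left(-22\right) \frac{1}{10 - 22} = -111891 + 2 \left(-22\right) \frac{1}{-12} = -111891 + 2 \left(-22\right) \left(- \frac{1}{12}\right) = -111891 + \frac{11}{3} = - \frac{335662}{3}$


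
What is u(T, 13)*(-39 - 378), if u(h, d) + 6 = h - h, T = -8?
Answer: 2502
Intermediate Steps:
u(h, d) = -6 (u(h, d) = -6 + (h - h) = -6 + 0 = -6)
u(T, 13)*(-39 - 378) = -6*(-39 - 378) = -6*(-417) = 2502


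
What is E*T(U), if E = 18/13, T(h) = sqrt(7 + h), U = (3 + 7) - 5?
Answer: 36*sqrt(3)/13 ≈ 4.7964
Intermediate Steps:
U = 5 (U = 10 - 5 = 5)
E = 18/13 (E = 18*(1/13) = 18/13 ≈ 1.3846)
E*T(U) = 18*sqrt(7 + 5)/13 = 18*sqrt(12)/13 = 18*(2*sqrt(3))/13 = 36*sqrt(3)/13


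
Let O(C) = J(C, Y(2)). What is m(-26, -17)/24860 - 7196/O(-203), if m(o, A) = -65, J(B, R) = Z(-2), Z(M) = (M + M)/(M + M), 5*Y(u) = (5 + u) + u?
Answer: -35778525/4972 ≈ -7196.0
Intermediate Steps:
Y(u) = 1 + 2*u/5 (Y(u) = ((5 + u) + u)/5 = (5 + 2*u)/5 = 1 + 2*u/5)
Z(M) = 1 (Z(M) = (2*M)/((2*M)) = (2*M)*(1/(2*M)) = 1)
J(B, R) = 1
O(C) = 1
m(-26, -17)/24860 - 7196/O(-203) = -65/24860 - 7196/1 = -65*1/24860 - 7196*1 = -13/4972 - 7196 = -35778525/4972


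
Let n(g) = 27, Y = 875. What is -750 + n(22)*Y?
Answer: 22875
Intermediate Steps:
-750 + n(22)*Y = -750 + 27*875 = -750 + 23625 = 22875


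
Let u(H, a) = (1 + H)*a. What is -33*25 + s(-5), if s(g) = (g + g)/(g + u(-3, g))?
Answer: -827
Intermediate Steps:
u(H, a) = a*(1 + H)
s(g) = -2 (s(g) = (g + g)/(g + g*(1 - 3)) = (2*g)/(g + g*(-2)) = (2*g)/(g - 2*g) = (2*g)/((-g)) = (2*g)*(-1/g) = -2)
-33*25 + s(-5) = -33*25 - 2 = -825 - 2 = -827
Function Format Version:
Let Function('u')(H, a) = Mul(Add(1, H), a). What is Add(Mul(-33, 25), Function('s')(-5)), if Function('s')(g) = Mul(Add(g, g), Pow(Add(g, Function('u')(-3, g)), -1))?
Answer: -827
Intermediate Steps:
Function('u')(H, a) = Mul(a, Add(1, H))
Function('s')(g) = -2 (Function('s')(g) = Mul(Add(g, g), Pow(Add(g, Mul(g, Add(1, -3))), -1)) = Mul(Mul(2, g), Pow(Add(g, Mul(g, -2)), -1)) = Mul(Mul(2, g), Pow(Add(g, Mul(-2, g)), -1)) = Mul(Mul(2, g), Pow(Mul(-1, g), -1)) = Mul(Mul(2, g), Mul(-1, Pow(g, -1))) = -2)
Add(Mul(-33, 25), Function('s')(-5)) = Add(Mul(-33, 25), -2) = Add(-825, -2) = -827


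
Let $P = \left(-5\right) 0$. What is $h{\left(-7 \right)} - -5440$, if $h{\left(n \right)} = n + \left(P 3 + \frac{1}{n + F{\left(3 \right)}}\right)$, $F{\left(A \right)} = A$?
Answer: $\frac{21731}{4} \approx 5432.8$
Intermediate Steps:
$P = 0$
$h{\left(n \right)} = n + \frac{1}{3 + n}$ ($h{\left(n \right)} = n + \left(0 \cdot 3 + \frac{1}{n + 3}\right) = n + \left(0 + \frac{1}{3 + n}\right) = n + \frac{1}{3 + n}$)
$h{\left(-7 \right)} - -5440 = \frac{1 + \left(-7\right)^{2} + 3 \left(-7\right)}{3 - 7} - -5440 = \frac{1 + 49 - 21}{-4} + 5440 = \left(- \frac{1}{4}\right) 29 + 5440 = - \frac{29}{4} + 5440 = \frac{21731}{4}$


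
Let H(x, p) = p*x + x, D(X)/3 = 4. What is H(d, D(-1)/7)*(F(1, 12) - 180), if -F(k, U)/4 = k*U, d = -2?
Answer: 8664/7 ≈ 1237.7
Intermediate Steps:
D(X) = 12 (D(X) = 3*4 = 12)
F(k, U) = -4*U*k (F(k, U) = -4*k*U = -4*U*k)
H(x, p) = x + p*x
H(d, D(-1)/7)*(F(1, 12) - 180) = (-2*(1 + 12/7))*(-4*12*1 - 180) = (-2*(1 + 12*(⅐)))*(-48 - 180) = -2*(1 + 12/7)*(-228) = -2*19/7*(-228) = -38/7*(-228) = 8664/7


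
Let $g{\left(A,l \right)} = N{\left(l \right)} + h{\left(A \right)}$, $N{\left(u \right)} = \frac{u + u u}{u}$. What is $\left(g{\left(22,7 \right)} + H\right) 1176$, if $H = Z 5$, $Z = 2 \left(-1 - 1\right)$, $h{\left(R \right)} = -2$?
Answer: $-16464$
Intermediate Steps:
$Z = -4$ ($Z = 2 \left(-2\right) = -4$)
$N{\left(u \right)} = \frac{u + u^{2}}{u}$
$g{\left(A,l \right)} = -1 + l$ ($g{\left(A,l \right)} = \left(1 + l\right) - 2 = -1 + l$)
$H = -20$ ($H = \left(-4\right) 5 = -20$)
$\left(g{\left(22,7 \right)} + H\right) 1176 = \left(\left(-1 + 7\right) - 20\right) 1176 = \left(6 - 20\right) 1176 = \left(-14\right) 1176 = -16464$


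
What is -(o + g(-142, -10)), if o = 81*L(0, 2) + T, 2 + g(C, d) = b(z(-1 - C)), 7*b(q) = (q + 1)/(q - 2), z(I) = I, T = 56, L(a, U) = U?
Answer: -210310/973 ≈ -216.15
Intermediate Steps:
b(q) = (1 + q)/(7*(-2 + q)) (b(q) = ((q + 1)/(q - 2))/7 = ((1 + q)/(-2 + q))/7 = (1 + q)/(7*(-2 + q)))
g(C, d) = -2 - C/(7*(-3 - C)) (g(C, d) = -2 + (1 + (-1 - C))/(7*(-2 + (-1 - C))) = -2 + (-C)/(7*(-3 - C)) = -2 - C/(7*(-3 - C)))
o = 218 (o = 81*2 + 56 = 162 + 56 = 218)
-(o + g(-142, -10)) = -(218 + (-42 - 13*(-142))/(7*(3 - 142))) = -(218 + (⅐)*(-42 + 1846)/(-139)) = -(218 + (⅐)*(-1/139)*1804) = -(218 - 1804/973) = -1*210310/973 = -210310/973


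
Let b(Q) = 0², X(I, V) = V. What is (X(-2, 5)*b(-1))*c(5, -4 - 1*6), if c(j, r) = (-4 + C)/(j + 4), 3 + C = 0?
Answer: 0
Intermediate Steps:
C = -3 (C = -3 + 0 = -3)
c(j, r) = -7/(4 + j) (c(j, r) = (-4 - 3)/(j + 4) = -7/(4 + j))
b(Q) = 0
(X(-2, 5)*b(-1))*c(5, -4 - 1*6) = (5*0)*(-7/(4 + 5)) = 0*(-7/9) = 0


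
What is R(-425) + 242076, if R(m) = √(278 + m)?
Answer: 242076 + 7*I*√3 ≈ 2.4208e+5 + 12.124*I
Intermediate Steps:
R(-425) + 242076 = √(278 - 425) + 242076 = √(-147) + 242076 = 7*I*√3 + 242076 = 242076 + 7*I*√3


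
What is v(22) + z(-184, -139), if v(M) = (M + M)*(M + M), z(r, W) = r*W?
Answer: 27512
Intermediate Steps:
z(r, W) = W*r
v(M) = 4*M**2 (v(M) = (2*M)*(2*M) = 4*M**2)
v(22) + z(-184, -139) = 4*22**2 - 139*(-184) = 4*484 + 25576 = 1936 + 25576 = 27512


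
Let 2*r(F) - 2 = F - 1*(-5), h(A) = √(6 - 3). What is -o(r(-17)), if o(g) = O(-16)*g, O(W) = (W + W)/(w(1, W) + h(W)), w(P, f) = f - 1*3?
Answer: 1520/179 + 80*√3/179 ≈ 9.2657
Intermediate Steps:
h(A) = √3
w(P, f) = -3 + f (w(P, f) = f - 3 = -3 + f)
O(W) = 2*W/(-3 + W + √3) (O(W) = (W + W)/((-3 + W) + √3) = (2*W)/(-3 + W + √3) = 2*W/(-3 + W + √3))
r(F) = 7/2 + F/2 (r(F) = 1 + (F - 1*(-5))/2 = 1 + (F + 5)/2 = 1 + (5 + F)/2 = 1 + (5/2 + F/2) = 7/2 + F/2)
o(g) = -32*g/(-19 + √3) (o(g) = (2*(-16)/(-3 - 16 + √3))*g = (2*(-16)/(-19 + √3))*g = (-32/(-19 + √3))*g = -32*g/(-19 + √3))
-o(r(-17)) = -(304*(7/2 + (½)*(-17))/179 + 16*(7/2 + (½)*(-17))*√3/179) = -(304*(7/2 - 17/2)/179 + 16*(7/2 - 17/2)*√3/179) = -((304/179)*(-5) + (16/179)*(-5)*√3) = -(-1520/179 - 80*√3/179) = 1520/179 + 80*√3/179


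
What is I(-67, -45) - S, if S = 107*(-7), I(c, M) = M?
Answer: 704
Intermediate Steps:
S = -749
I(-67, -45) - S = -45 - 1*(-749) = -45 + 749 = 704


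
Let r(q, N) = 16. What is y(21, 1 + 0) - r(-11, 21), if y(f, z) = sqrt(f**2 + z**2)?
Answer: -16 + sqrt(442) ≈ 5.0238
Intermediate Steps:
y(21, 1 + 0) - r(-11, 21) = sqrt(21**2 + (1 + 0)**2) - 1*16 = sqrt(441 + 1**2) - 16 = sqrt(441 + 1) - 16 = sqrt(442) - 16 = -16 + sqrt(442)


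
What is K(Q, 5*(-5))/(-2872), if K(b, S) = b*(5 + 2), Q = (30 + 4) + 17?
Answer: -357/2872 ≈ -0.12430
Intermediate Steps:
Q = 51 (Q = 34 + 17 = 51)
K(b, S) = 7*b (K(b, S) = b*7 = 7*b)
K(Q, 5*(-5))/(-2872) = (7*51)/(-2872) = 357*(-1/2872) = -357/2872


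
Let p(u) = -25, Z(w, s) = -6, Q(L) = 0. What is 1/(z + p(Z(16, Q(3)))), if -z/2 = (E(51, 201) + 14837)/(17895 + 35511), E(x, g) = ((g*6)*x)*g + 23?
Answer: -26703/13045141 ≈ -0.0020470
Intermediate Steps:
E(x, g) = 23 + 6*x*g² (E(x, g) = ((6*g)*x)*g + 23 = (6*g*x)*g + 23 = 6*x*g² + 23 = 23 + 6*x*g²)
z = -12377566/26703 (z = -2*((23 + 6*51*201²) + 14837)/(17895 + 35511) = -2*((23 + 6*51*40401) + 14837)/53406 = -2*((23 + 12362706) + 14837)/53406 = -2*(12362729 + 14837)/53406 = -24755132/53406 = -2*6188783/26703 = -12377566/26703 ≈ -463.53)
1/(z + p(Z(16, Q(3)))) = 1/(-12377566/26703 - 25) = 1/(-13045141/26703) = -26703/13045141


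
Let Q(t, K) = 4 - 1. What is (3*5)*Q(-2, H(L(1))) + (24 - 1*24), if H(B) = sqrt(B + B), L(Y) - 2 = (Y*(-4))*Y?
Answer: 45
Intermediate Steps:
L(Y) = 2 - 4*Y**2 (L(Y) = 2 + (Y*(-4))*Y = 2 + (-4*Y)*Y = 2 - 4*Y**2)
H(B) = sqrt(2)*sqrt(B) (H(B) = sqrt(2*B) = sqrt(2)*sqrt(B))
Q(t, K) = 3
(3*5)*Q(-2, H(L(1))) + (24 - 1*24) = (3*5)*3 + (24 - 1*24) = 15*3 + (24 - 24) = 45 + 0 = 45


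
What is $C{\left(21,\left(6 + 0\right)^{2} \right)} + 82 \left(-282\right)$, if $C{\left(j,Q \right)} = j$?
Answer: $-23103$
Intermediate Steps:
$C{\left(21,\left(6 + 0\right)^{2} \right)} + 82 \left(-282\right) = 21 + 82 \left(-282\right) = 21 - 23124 = -23103$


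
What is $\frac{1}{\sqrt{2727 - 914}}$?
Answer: $\frac{\sqrt{37}}{259} \approx 0.023486$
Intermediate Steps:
$\frac{1}{\sqrt{2727 - 914}} = \frac{1}{\sqrt{1813}} = \frac{1}{7 \sqrt{37}} = \frac{\sqrt{37}}{259}$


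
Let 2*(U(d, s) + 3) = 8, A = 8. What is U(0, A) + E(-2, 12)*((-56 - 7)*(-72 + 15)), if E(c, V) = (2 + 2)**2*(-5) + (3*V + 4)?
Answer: -143639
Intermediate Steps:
U(d, s) = 1 (U(d, s) = -3 + (1/2)*8 = -3 + 4 = 1)
E(c, V) = -76 + 3*V (E(c, V) = 4**2*(-5) + (4 + 3*V) = 16*(-5) + (4 + 3*V) = -80 + (4 + 3*V) = -76 + 3*V)
U(0, A) + E(-2, 12)*((-56 - 7)*(-72 + 15)) = 1 + (-76 + 3*12)*((-56 - 7)*(-72 + 15)) = 1 + (-76 + 36)*(-63*(-57)) = 1 - 40*3591 = 1 - 143640 = -143639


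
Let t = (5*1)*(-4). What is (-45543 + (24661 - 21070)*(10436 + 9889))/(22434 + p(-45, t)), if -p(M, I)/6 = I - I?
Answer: 12156922/3739 ≈ 3251.4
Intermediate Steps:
t = -20 (t = 5*(-4) = -20)
p(M, I) = 0 (p(M, I) = -6*(I - I) = -6*0 = 0)
(-45543 + (24661 - 21070)*(10436 + 9889))/(22434 + p(-45, t)) = (-45543 + (24661 - 21070)*(10436 + 9889))/(22434 + 0) = (-45543 + 3591*20325)/22434 = (-45543 + 72987075)*(1/22434) = 72941532*(1/22434) = 12156922/3739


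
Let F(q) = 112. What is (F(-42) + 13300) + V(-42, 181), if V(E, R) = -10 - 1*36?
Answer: 13366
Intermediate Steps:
V(E, R) = -46 (V(E, R) = -10 - 36 = -46)
(F(-42) + 13300) + V(-42, 181) = (112 + 13300) - 46 = 13412 - 46 = 13366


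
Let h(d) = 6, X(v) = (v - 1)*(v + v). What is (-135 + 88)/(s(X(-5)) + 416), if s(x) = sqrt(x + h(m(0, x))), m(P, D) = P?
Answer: -9776/86495 + 47*sqrt(66)/172990 ≈ -0.11082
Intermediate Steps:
X(v) = 2*v*(-1 + v) (X(v) = (-1 + v)*(2*v) = 2*v*(-1 + v))
s(x) = sqrt(6 + x) (s(x) = sqrt(x + 6) = sqrt(6 + x))
(-135 + 88)/(s(X(-5)) + 416) = (-135 + 88)/(sqrt(6 + 2*(-5)*(-1 - 5)) + 416) = -47/(sqrt(6 + 2*(-5)*(-6)) + 416) = -47/(sqrt(6 + 60) + 416) = -47/(sqrt(66) + 416) = -47/(416 + sqrt(66))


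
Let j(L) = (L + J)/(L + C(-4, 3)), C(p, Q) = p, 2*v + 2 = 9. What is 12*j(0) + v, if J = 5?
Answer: -23/2 ≈ -11.500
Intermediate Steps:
v = 7/2 (v = -1 + (½)*9 = -1 + 9/2 = 7/2 ≈ 3.5000)
j(L) = (5 + L)/(-4 + L) (j(L) = (L + 5)/(L - 4) = (5 + L)/(-4 + L))
12*j(0) + v = 12*((5 + 0)/(-4 + 0)) + 7/2 = 12*(5/(-4)) + 7/2 = 12*(-¼*5) + 7/2 = 12*(-5/4) + 7/2 = -15 + 7/2 = -23/2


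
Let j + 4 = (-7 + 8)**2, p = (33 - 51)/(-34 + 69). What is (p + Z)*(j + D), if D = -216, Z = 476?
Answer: -3644598/35 ≈ -1.0413e+5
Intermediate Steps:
p = -18/35 ≈ -0.51429
j = -3 (j = -4 + (-7 + 8)**2 = -4 + 1**2 = -4 + 1 = -3)
(p + Z)*(j + D) = (-18/35 + 476)*(-3 - 216) = (16642/35)*(-219) = -3644598/35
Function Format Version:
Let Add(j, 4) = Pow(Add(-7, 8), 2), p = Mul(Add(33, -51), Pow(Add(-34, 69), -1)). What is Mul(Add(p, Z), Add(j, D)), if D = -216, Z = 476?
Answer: Rational(-3644598, 35) ≈ -1.0413e+5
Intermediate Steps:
p = Rational(-18, 35) (p = Mul(-18, Pow(35, -1)) = Mul(-18, Rational(1, 35)) = Rational(-18, 35) ≈ -0.51429)
j = -3 (j = Add(-4, Pow(Add(-7, 8), 2)) = Add(-4, Pow(1, 2)) = Add(-4, 1) = -3)
Mul(Add(p, Z), Add(j, D)) = Mul(Add(Rational(-18, 35), 476), Add(-3, -216)) = Mul(Rational(16642, 35), -219) = Rational(-3644598, 35)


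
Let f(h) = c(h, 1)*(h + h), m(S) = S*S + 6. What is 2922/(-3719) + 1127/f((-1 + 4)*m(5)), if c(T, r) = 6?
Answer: 930361/4150404 ≈ 0.22416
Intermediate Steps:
m(S) = 6 + S² (m(S) = S² + 6 = 6 + S²)
f(h) = 12*h (f(h) = 6*(h + h) = 6*(2*h) = 12*h)
2922/(-3719) + 1127/f((-1 + 4)*m(5)) = 2922/(-3719) + 1127/((12*((-1 + 4)*(6 + 5²)))) = 2922*(-1/3719) + 1127/((12*(3*(6 + 25)))) = -2922/3719 + 1127/((12*(3*31))) = -2922/3719 + 1127/((12*93)) = -2922/3719 + 1127/1116 = 930361/4150404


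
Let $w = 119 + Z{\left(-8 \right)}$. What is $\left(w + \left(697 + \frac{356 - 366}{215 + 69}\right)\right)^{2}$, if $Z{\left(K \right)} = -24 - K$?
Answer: $\frac{12903824025}{20164} \approx 6.3994 \cdot 10^{5}$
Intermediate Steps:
$w = 103$ ($w = 119 - 16 = 103$)
$\left(w + \left(697 + \frac{356 - 366}{215 + 69}\right)\right)^{2} = \left(103 + \left(697 + \frac{356 - 366}{215 + 69}\right)\right)^{2} = \left(103 + \left(697 - \frac{10}{284}\right)\right)^{2} = \left(103 + \left(697 - \frac{5}{142}\right)\right)^{2} = \left(103 + \frac{98969}{142}\right)^{2} = \left(\frac{113595}{142}\right)^{2} = \frac{12903824025}{20164}$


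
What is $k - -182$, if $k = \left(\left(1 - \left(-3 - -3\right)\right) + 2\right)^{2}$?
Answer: $191$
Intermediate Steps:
$k = 9$ ($k = \left(\left(1 - \left(-3 + 3\right)\right) + 2\right)^{2} = \left(\left(1 - 0\right) + 2\right)^{2} = \left(\left(1 + 0\right) + 2\right)^{2} = \left(1 + 2\right)^{2} = 3^{2} = 9$)
$k - -182 = 9 - -182 = 9 + 182 = 191$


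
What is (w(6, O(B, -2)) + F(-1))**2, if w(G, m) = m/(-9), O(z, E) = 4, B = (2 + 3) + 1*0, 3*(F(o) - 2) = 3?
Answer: 529/81 ≈ 6.5309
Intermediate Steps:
F(o) = 3 (F(o) = 2 + (1/3)*3 = 2 + 1 = 3)
B = 5 (B = 5 + 0 = 5)
w(G, m) = -m/9 (w(G, m) = m*(-1/9) = -m/9)
(w(6, O(B, -2)) + F(-1))**2 = (-1/9*4 + 3)**2 = (-4/9 + 3)**2 = (23/9)**2 = 529/81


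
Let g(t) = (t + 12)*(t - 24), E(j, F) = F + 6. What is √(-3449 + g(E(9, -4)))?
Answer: 17*I*√13 ≈ 61.294*I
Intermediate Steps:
E(j, F) = 6 + F
g(t) = (-24 + t)*(12 + t) (g(t) = (12 + t)*(-24 + t) = (-24 + t)*(12 + t))
√(-3449 + g(E(9, -4))) = √(-3449 + (-288 + (6 - 4)² - 12*(6 - 4))) = √(-3449 + (-288 + 2² - 12*2)) = √(-3449 + (-288 + 4 - 24)) = √(-3449 - 308) = √(-3757) = 17*I*√13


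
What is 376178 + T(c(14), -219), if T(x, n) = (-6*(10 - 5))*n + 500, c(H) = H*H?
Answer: 383248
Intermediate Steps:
c(H) = H**2
T(x, n) = 500 - 30*n (T(x, n) = (-6*5)*n + 500 = -30*n + 500 = 500 - 30*n)
376178 + T(c(14), -219) = 376178 + (500 - 30*(-219)) = 376178 + (500 + 6570) = 376178 + 7070 = 383248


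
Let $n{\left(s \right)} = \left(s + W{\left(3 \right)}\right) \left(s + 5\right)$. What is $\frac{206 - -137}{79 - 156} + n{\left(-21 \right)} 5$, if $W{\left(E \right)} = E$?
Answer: $\frac{15791}{11} \approx 1435.5$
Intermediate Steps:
$n{\left(s \right)} = \left(3 + s\right) \left(5 + s\right)$ ($n{\left(s \right)} = \left(s + 3\right) \left(s + 5\right) = \left(3 + s\right) \left(5 + s\right)$)
$\frac{206 - -137}{79 - 156} + n{\left(-21 \right)} 5 = \frac{206 - -137}{79 - 156} + \left(15 + \left(-21\right)^{2} + 8 \left(-21\right)\right) 5 = \frac{206 + 137}{-77} + \left(15 + 441 - 168\right) 5 = 343 \left(- \frac{1}{77}\right) + 288 \cdot 5 = - \frac{49}{11} + 1440 = \frac{15791}{11}$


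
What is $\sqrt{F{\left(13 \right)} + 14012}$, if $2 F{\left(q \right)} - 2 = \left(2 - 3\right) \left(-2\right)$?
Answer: $7 \sqrt{286} \approx 118.38$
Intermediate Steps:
$F{\left(q \right)} = 2$ ($F{\left(q \right)} = 1 + \frac{\left(2 - 3\right) \left(-2\right)}{2} = 1 + \frac{\left(-1\right) \left(-2\right)}{2} = 1 + \frac{1}{2} \cdot 2 = 1 + 1 = 2$)
$\sqrt{F{\left(13 \right)} + 14012} = \sqrt{2 + 14012} = \sqrt{14014} = 7 \sqrt{286}$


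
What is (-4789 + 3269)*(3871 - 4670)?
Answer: 1214480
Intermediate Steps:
(-4789 + 3269)*(3871 - 4670) = -1520*(-799) = 1214480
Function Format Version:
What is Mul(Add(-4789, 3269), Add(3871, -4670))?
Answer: 1214480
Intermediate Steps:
Mul(Add(-4789, 3269), Add(3871, -4670)) = Mul(-1520, -799) = 1214480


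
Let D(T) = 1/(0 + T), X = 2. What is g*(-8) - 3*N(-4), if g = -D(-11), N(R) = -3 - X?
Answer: 157/11 ≈ 14.273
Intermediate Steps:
N(R) = -5 (N(R) = -3 - 1*2 = -3 - 2 = -5)
D(T) = 1/T
g = 1/11 (g = -1/(-11) = -1*(-1/11) = 1/11 ≈ 0.090909)
g*(-8) - 3*N(-4) = (1/11)*(-8) - 3*(-5) = -8/11 + 15 = 157/11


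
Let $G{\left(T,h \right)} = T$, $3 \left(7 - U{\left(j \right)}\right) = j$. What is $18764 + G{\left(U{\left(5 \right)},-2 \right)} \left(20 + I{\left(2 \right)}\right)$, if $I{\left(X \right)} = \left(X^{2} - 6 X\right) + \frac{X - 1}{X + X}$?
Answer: $\frac{56488}{3} \approx 18829.0$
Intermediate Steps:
$U{\left(j \right)} = 7 - \frac{j}{3}$
$I{\left(X \right)} = X^{2} - 6 X + \frac{-1 + X}{2 X}$ ($I{\left(X \right)} = \left(X^{2} - 6 X\right) + \frac{-1 + X}{2 X} = X^{2} - 6 X + \frac{-1 + X}{2 X}$)
$18764 + G{\left(U{\left(5 \right)},-2 \right)} \left(20 + I{\left(2 \right)}\right) = 18764 + \left(7 - \frac{5}{3}\right) \left(20 + \left(\frac{1}{2} + 2^{2} - 12 - \frac{1}{2 \cdot 2}\right)\right) = 18764 + \left(7 - \frac{5}{3}\right) \left(20 + \left(\frac{1}{2} + 4 - 12 - \frac{1}{4}\right)\right) = 18764 + \frac{16 \left(20 + \left(\frac{1}{2} + 4 - 12 - \frac{1}{4}\right)\right)}{3} = 18764 + \frac{16 \left(20 - \frac{31}{4}\right)}{3} = 18764 + \frac{16}{3} \cdot \frac{49}{4} = 18764 + \frac{196}{3} = \frac{56488}{3}$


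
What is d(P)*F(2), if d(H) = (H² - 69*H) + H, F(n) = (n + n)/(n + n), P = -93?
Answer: 14973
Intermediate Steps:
F(n) = 1 (F(n) = (2*n)/((2*n)) = (2*n)*(1/(2*n)) = 1)
d(H) = H² - 68*H
d(P)*F(2) = -93*(-68 - 93)*1 = -93*(-161)*1 = 14973*1 = 14973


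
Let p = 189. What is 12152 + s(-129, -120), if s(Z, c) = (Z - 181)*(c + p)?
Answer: -9238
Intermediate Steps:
s(Z, c) = (-181 + Z)*(189 + c) (s(Z, c) = (Z - 181)*(c + 189) = (-181 + Z)*(189 + c))
12152 + s(-129, -120) = 12152 + (-34209 - 181*(-120) + 189*(-129) - 129*(-120)) = 12152 + (-34209 + 21720 - 24381 + 15480) = 12152 - 21390 = -9238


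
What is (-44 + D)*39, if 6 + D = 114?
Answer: 2496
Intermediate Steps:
D = 108 (D = -6 + 114 = 108)
(-44 + D)*39 = (-44 + 108)*39 = 64*39 = 2496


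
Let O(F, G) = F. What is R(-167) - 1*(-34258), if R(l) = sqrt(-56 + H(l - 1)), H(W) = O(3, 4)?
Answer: 34258 + I*sqrt(53) ≈ 34258.0 + 7.2801*I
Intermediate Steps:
H(W) = 3
R(l) = I*sqrt(53) (R(l) = sqrt(-56 + 3) = sqrt(-53) = I*sqrt(53))
R(-167) - 1*(-34258) = I*sqrt(53) - 1*(-34258) = I*sqrt(53) + 34258 = 34258 + I*sqrt(53)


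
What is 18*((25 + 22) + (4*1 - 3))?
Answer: 864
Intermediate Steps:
18*((25 + 22) + (4*1 - 3)) = 18*(47 + (4 - 3)) = 18*(47 + 1) = 18*48 = 864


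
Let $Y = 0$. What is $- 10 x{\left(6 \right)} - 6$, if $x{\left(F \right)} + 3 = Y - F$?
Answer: $84$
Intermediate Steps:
$x{\left(F \right)} = -3 - F$ ($x{\left(F \right)} = -3 + \left(0 - F\right) = -3 - F$)
$- 10 x{\left(6 \right)} - 6 = - 10 \left(-3 - 6\right) - 6 = \left(-10\right) \left(-9\right) - 6 = 90 - 6 = 84$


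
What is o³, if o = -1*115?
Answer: -1520875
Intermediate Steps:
o = -115
o³ = (-115)³ = -1520875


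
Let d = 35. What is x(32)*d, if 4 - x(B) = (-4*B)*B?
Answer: 143500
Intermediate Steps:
x(B) = 4 + 4*B² (x(B) = 4 - (-4*B)*B = 4 - (-4)*B² = 4 + 4*B²)
x(32)*d = (4 + 4*32²)*35 = (4 + 4*1024)*35 = (4 + 4096)*35 = 4100*35 = 143500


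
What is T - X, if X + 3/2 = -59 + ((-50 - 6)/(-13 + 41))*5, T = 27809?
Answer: 55759/2 ≈ 27880.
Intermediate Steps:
X = -141/2 (X = -3/2 + (-59 + ((-50 - 6)/(-13 + 41))*5) = -3/2 + (-59 - 56/28*5) = -3/2 + (-59 - 56*1/28*5) = -3/2 + (-59 - 2*5) = -3/2 + (-59 - 10) = -3/2 - 69 = -141/2 ≈ -70.500)
T - X = 27809 - 1*(-141/2) = 27809 + 141/2 = 55759/2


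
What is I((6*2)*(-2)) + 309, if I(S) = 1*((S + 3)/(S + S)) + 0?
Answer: 4951/16 ≈ 309.44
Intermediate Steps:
I(S) = (3 + S)/(2*S) (I(S) = 1*((3 + S)/((2*S))) + 0 = 1*((3 + S)*(1/(2*S))) + 0 = 1*((3 + S)/(2*S)) + 0 = (3 + S)/(2*S) + 0 = (3 + S)/(2*S))
I((6*2)*(-2)) + 309 = (3 + (6*2)*(-2))/(2*(((6*2)*(-2)))) + 309 = (3 + 12*(-2))/(2*((12*(-2)))) + 309 = (½)*(3 - 24)/(-24) + 309 = (½)*(-1/24)*(-21) + 309 = 7/16 + 309 = 4951/16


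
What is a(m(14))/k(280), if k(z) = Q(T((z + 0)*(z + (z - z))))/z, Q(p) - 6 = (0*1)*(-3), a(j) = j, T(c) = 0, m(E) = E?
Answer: 1960/3 ≈ 653.33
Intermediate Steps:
Q(p) = 6 (Q(p) = 6 + (0*1)*(-3) = 6 + 0*(-3) = 6 + 0 = 6)
k(z) = 6/z
a(m(14))/k(280) = 14/((6/280)) = 14/((6*(1/280))) = 14/(3/140) = 14*(140/3) = 1960/3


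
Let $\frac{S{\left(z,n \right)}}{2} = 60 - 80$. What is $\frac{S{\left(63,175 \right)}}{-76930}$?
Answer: $\frac{4}{7693} \approx 0.00051995$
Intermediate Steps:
$S{\left(z,n \right)} = -40$ ($S{\left(z,n \right)} = 2 \left(60 - 80\right) = 2 \left(-20\right) = -40$)
$\frac{S{\left(63,175 \right)}}{-76930} = - \frac{40}{-76930} = \left(-40\right) \left(- \frac{1}{76930}\right) = \frac{4}{7693}$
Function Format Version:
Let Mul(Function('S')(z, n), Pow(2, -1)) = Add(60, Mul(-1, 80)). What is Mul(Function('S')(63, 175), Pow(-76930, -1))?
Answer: Rational(4, 7693) ≈ 0.00051995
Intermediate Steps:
Function('S')(z, n) = -40 (Function('S')(z, n) = Mul(2, Add(60, Mul(-1, 80))) = Mul(2, Add(60, -80)) = Mul(2, -20) = -40)
Mul(Function('S')(63, 175), Pow(-76930, -1)) = Mul(-40, Pow(-76930, -1)) = Mul(-40, Rational(-1, 76930)) = Rational(4, 7693)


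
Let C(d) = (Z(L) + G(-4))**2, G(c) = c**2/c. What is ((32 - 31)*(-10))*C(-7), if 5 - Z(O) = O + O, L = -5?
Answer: -1210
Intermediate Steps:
Z(O) = 5 - 2*O (Z(O) = 5 - (O + O) = 5 - 2*O)
G(c) = c
C(d) = 121 (C(d) = ((5 - 2*(-5)) - 4)**2 = ((5 + 10) - 4)**2 = (15 - 4)**2 = 11**2 = 121)
((32 - 31)*(-10))*C(-7) = ((32 - 31)*(-10))*121 = (1*(-10))*121 = -10*121 = -1210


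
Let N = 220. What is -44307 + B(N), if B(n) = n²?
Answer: 4093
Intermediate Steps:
-44307 + B(N) = -44307 + 220² = -44307 + 48400 = 4093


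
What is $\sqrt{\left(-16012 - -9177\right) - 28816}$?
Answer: $i \sqrt{35651} \approx 188.81 i$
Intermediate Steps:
$\sqrt{\left(-16012 - -9177\right) - 28816} = \sqrt{\left(-16012 + 9177\right) - 28816} = \sqrt{-6835 - 28816} = \sqrt{-35651} = i \sqrt{35651}$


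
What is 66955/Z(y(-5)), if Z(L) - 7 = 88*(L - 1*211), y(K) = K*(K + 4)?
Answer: -66955/18121 ≈ -3.6949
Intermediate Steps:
y(K) = K*(4 + K)
Z(L) = -18561 + 88*L (Z(L) = 7 + 88*(L - 1*211) = 7 + 88*(L - 211) = 7 + 88*(-211 + L) = 7 + (-18568 + 88*L) = -18561 + 88*L)
66955/Z(y(-5)) = 66955/(-18561 + 88*(-5*(4 - 5))) = 66955/(-18561 + 88*(-5*(-1))) = 66955/(-18561 + 88*5) = 66955/(-18561 + 440) = 66955/(-18121) = 66955*(-1/18121) = -66955/18121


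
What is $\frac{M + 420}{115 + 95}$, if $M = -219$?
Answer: $\frac{67}{70} \approx 0.95714$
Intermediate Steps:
$\frac{M + 420}{115 + 95} = \frac{-219 + 420}{115 + 95} = \frac{201}{210} = 201 \cdot \frac{1}{210} = \frac{67}{70}$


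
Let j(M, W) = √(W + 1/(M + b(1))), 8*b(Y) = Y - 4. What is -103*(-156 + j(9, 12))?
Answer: 16068 - 206*√14421/69 ≈ 15709.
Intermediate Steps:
b(Y) = -½ + Y/8 (b(Y) = (Y - 4)/8 = (-4 + Y)/8 = -½ + Y/8)
j(M, W) = √(W + 1/(-3/8 + M)) (j(M, W) = √(W + 1/(M + (-½ + (⅛)*1))) = √(W + 1/(M + (-½ + ⅛))) = √(W + 1/(M - 3/8)) = √(W + 1/(-3/8 + M)))
-103*(-156 + j(9, 12)) = -103*(-156 + √((8 + 12*(-3 + 8*9))/(-3 + 8*9))) = -103*(-156 + √((8 + 12*(-3 + 72))/(-3 + 72))) = -103*(-156 + √((8 + 12*69)/69)) = -103*(-156 + √((8 + 828)/69)) = -103*(-156 + √((1/69)*836)) = -103*(-156 + √(836/69)) = -103*(-156 + 2*√14421/69) = 16068 - 206*√14421/69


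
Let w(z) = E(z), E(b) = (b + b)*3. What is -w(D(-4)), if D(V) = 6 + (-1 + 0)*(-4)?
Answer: -60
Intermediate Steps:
D(V) = 10 (D(V) = 6 - 1*(-4) = 6 + 4 = 10)
E(b) = 6*b (E(b) = (2*b)*3 = 6*b)
w(z) = 6*z
-w(D(-4)) = -6*10 = -1*60 = -60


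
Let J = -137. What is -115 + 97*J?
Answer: -13404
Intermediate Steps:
-115 + 97*J = -115 + 97*(-137) = -115 - 13289 = -13404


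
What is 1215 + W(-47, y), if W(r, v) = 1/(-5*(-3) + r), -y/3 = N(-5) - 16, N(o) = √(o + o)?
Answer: 38879/32 ≈ 1215.0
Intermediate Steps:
N(o) = √2*√o (N(o) = √(2*o) = √2*√o)
y = 48 - 3*I*√10 (y = -3*(√2*√(-5) - 16) = -3*(√2*(I*√5) - 16) = -3*(I*√10 - 16) = -3*(-16 + I*√10) = 48 - 3*I*√10 ≈ 48.0 - 9.4868*I)
W(r, v) = 1/(15 + r)
1215 + W(-47, y) = 1215 + 1/(15 - 47) = 1215 + 1/(-32) = 1215 - 1/32 = 38879/32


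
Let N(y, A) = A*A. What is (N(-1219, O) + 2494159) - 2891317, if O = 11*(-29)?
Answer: -295397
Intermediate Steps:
O = -319
N(y, A) = A²
(N(-1219, O) + 2494159) - 2891317 = ((-319)² + 2494159) - 2891317 = (101761 + 2494159) - 2891317 = 2595920 - 2891317 = -295397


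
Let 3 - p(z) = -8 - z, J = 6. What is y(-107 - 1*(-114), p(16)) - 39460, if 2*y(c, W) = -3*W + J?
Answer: -78995/2 ≈ -39498.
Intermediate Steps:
p(z) = 11 + z (p(z) = 3 - (-8 - z) = 3 + (8 + z) = 11 + z)
y(c, W) = 3 - 3*W/2 (y(c, W) = (-3*W + 6)/2 = (6 - 3*W)/2 = 3 - 3*W/2)
y(-107 - 1*(-114), p(16)) - 39460 = (3 - 3*(11 + 16)/2) - 39460 = (3 - 3/2*27) - 39460 = (3 - 81/2) - 39460 = -75/2 - 39460 = -78995/2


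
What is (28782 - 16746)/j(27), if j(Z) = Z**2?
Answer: 4012/243 ≈ 16.510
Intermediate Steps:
(28782 - 16746)/j(27) = (28782 - 16746)/(27**2) = 12036/729 = 12036*(1/729) = 4012/243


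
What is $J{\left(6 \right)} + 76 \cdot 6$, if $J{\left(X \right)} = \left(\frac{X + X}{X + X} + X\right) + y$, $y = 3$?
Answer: $466$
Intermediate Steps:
$J{\left(X \right)} = 4 + X$ ($J{\left(X \right)} = \left(\frac{X + X}{X + X} + X\right) + 3 = \left(\frac{2 X}{2 X} + X\right) + 3 = \left(2 X \frac{1}{2 X} + X\right) + 3 = \left(1 + X\right) + 3 = 4 + X$)
$J{\left(6 \right)} + 76 \cdot 6 = \left(4 + 6\right) + 76 \cdot 6 = 10 + 456 = 466$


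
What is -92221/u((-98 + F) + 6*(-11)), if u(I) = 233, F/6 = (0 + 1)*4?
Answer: -92221/233 ≈ -395.80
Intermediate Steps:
F = 24 (F = 6*((0 + 1)*4) = 6*(1*4) = 6*4 = 24)
-92221/u((-98 + F) + 6*(-11)) = -92221/233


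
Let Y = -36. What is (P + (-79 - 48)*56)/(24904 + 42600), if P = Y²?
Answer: -727/8438 ≈ -0.086158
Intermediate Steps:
P = 1296 (P = (-36)² = 1296)
(P + (-79 - 48)*56)/(24904 + 42600) = (1296 + (-79 - 48)*56)/(24904 + 42600) = (1296 - 127*56)/67504 = (1296 - 7112)*(1/67504) = -5816*1/67504 = -727/8438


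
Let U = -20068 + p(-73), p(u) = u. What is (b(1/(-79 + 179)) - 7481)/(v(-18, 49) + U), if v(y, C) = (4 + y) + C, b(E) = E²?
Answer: 74809999/201060000 ≈ 0.37208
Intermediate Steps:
v(y, C) = 4 + C + y
U = -20141 (U = -20068 - 73 = -20141)
(b(1/(-79 + 179)) - 7481)/(v(-18, 49) + U) = ((1/(-79 + 179))² - 7481)/((4 + 49 - 18) - 20141) = ((1/100)² - 7481)/(35 - 20141) = ((1/100)² - 7481)/(-20106) = (1/10000 - 7481)*(-1/20106) = -74809999/10000*(-1/20106) = 74809999/201060000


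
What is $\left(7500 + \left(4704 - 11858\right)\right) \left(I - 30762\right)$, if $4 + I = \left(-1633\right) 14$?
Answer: $-18555288$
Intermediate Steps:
$I = -22866$ ($I = -4 - 22862 = -22866$)
$\left(7500 + \left(4704 - 11858\right)\right) \left(I - 30762\right) = \left(7500 + \left(4704 - 11858\right)\right) \left(-22866 - 30762\right) = \left(7500 + \left(4704 - 11858\right)\right) \left(-53628\right) = \left(7500 - 7154\right) \left(-53628\right) = 346 \left(-53628\right) = -18555288$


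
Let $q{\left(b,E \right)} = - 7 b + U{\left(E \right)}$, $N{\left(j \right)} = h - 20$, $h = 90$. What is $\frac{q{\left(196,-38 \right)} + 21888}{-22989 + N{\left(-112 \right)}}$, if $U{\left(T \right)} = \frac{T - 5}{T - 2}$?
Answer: $- \frac{820683}{916760} \approx -0.8952$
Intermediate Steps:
$N{\left(j \right)} = 70$ ($N{\left(j \right)} = 90 - 20 = 70$)
$U{\left(T \right)} = \frac{-5 + T}{-2 + T}$
$q{\left(b,E \right)} = - 7 b + \frac{-5 + E}{-2 + E}$
$\frac{q{\left(196,-38 \right)} + 21888}{-22989 + N{\left(-112 \right)}} = \frac{\frac{-5 - 38 - 1372 \left(-2 - 38\right)}{-2 - 38} + 21888}{-22989 + 70} = \frac{\frac{-5 - 38 - 1372 \left(-40\right)}{-40} + 21888}{-22919} = \left(- \frac{-5 - 38 + 54880}{40} + 21888\right) \left(- \frac{1}{22919}\right) = \left(\left(- \frac{1}{40}\right) 54837 + 21888\right) \left(- \frac{1}{22919}\right) = \left(- \frac{54837}{40} + 21888\right) \left(- \frac{1}{22919}\right) = \frac{820683}{40} \left(- \frac{1}{22919}\right) = - \frac{820683}{916760}$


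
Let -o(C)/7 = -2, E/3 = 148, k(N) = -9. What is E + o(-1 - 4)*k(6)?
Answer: 318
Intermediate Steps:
E = 444 (E = 3*148 = 444)
o(C) = 14 (o(C) = -7*(-2) = 14)
E + o(-1 - 4)*k(6) = 444 + 14*(-9) = 444 - 126 = 318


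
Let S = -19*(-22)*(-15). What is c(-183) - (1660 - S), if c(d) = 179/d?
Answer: -1451369/183 ≈ -7931.0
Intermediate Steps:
S = -6270 (S = 418*(-15) = -6270)
c(-183) - (1660 - S) = 179/(-183) - (1660 - 1*(-6270)) = 179*(-1/183) - (1660 + 6270) = -179/183 - 1*7930 = -179/183 - 7930 = -1451369/183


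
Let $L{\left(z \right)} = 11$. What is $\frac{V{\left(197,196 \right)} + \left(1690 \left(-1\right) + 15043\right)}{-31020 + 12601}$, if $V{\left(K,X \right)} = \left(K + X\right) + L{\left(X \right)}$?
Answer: $- \frac{13757}{18419} \approx -0.74689$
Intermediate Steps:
$V{\left(K,X \right)} = 11 + K + X$ ($V{\left(K,X \right)} = \left(K + X\right) + 11 = 11 + K + X$)
$\frac{V{\left(197,196 \right)} + \left(1690 \left(-1\right) + 15043\right)}{-31020 + 12601} = \frac{\left(11 + 197 + 196\right) + \left(1690 \left(-1\right) + 15043\right)}{-31020 + 12601} = \frac{404 + \left(-1690 + 15043\right)}{-18419} = \left(404 + 13353\right) \left(- \frac{1}{18419}\right) = 13757 \left(- \frac{1}{18419}\right) = - \frac{13757}{18419}$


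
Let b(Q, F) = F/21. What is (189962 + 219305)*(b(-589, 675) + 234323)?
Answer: 671396783762/7 ≈ 9.5914e+10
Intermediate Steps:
b(Q, F) = F/21 (b(Q, F) = F*(1/21) = F/21)
(189962 + 219305)*(b(-589, 675) + 234323) = (189962 + 219305)*((1/21)*675 + 234323) = 409267*(225/7 + 234323) = 409267*(1640486/7) = 671396783762/7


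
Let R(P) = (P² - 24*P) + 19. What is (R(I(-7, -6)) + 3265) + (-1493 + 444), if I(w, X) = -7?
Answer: 2452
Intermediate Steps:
R(P) = 19 + P² - 24*P
(R(I(-7, -6)) + 3265) + (-1493 + 444) = ((19 + (-7)² - 24*(-7)) + 3265) + (-1493 + 444) = ((19 + 49 + 168) + 3265) - 1049 = (236 + 3265) - 1049 = 3501 - 1049 = 2452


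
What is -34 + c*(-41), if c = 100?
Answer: -4134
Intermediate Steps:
-34 + c*(-41) = -34 + 100*(-41) = -34 - 4100 = -4134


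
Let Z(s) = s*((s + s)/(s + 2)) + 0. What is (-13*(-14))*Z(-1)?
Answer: 364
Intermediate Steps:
Z(s) = 2*s²/(2 + s) (Z(s) = s*((2*s)/(2 + s)) + 0 = s*(2*s/(2 + s)) + 0 = 2*s²/(2 + s) + 0 = 2*s²/(2 + s))
(-13*(-14))*Z(-1) = (-13*(-14))*(2*(-1)²/(2 - 1)) = 182*(2*1/1) = 182*(2*1*1) = 182*2 = 364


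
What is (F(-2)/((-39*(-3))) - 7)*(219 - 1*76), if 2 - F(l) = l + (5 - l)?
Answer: -3014/3 ≈ -1004.7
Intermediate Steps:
F(l) = -3 (F(l) = 2 - (l + (5 - l)) = 2 - 1*5 = 2 - 5 = -3)
(F(-2)/((-39*(-3))) - 7)*(219 - 1*76) = (-3/((-39*(-3))) - 7)*(219 - 1*76) = (-3/117 - 7)*(219 - 76) = (-3*1/117 - 7)*143 = (-1/39 - 7)*143 = -274/39*143 = -3014/3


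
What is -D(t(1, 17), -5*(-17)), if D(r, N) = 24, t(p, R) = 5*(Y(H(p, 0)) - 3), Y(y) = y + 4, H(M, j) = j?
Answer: -24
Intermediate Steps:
Y(y) = 4 + y
t(p, R) = 5 (t(p, R) = 5*((4 + 0) - 3) = 5*(4 - 3) = 5*1 = 5)
-D(t(1, 17), -5*(-17)) = -1*24 = -24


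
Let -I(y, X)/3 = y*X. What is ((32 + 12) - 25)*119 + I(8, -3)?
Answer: 2333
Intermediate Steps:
I(y, X) = -3*X*y (I(y, X) = -3*y*X = -3*X*y)
((32 + 12) - 25)*119 + I(8, -3) = ((32 + 12) - 25)*119 - 3*(-3)*8 = (44 - 25)*119 + 72 = 19*119 + 72 = 2261 + 72 = 2333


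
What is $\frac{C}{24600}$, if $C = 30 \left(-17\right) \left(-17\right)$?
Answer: $\frac{289}{820} \approx 0.35244$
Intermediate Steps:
$C = 8670$ ($C = \left(-510\right) \left(-17\right) = 8670$)
$\frac{C}{24600} = \frac{8670}{24600} = 8670 \cdot \frac{1}{24600} = \frac{289}{820}$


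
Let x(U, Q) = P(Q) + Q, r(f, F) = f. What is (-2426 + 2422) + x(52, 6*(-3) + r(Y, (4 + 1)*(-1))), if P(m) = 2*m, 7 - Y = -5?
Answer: -22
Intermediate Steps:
Y = 12 (Y = 7 - 1*(-5) = 7 + 5 = 12)
x(U, Q) = 3*Q (x(U, Q) = 2*Q + Q = 3*Q)
(-2426 + 2422) + x(52, 6*(-3) + r(Y, (4 + 1)*(-1))) = (-2426 + 2422) + 3*(6*(-3) + 12) = -4 + 3*(-18 + 12) = -4 + 3*(-6) = -4 - 18 = -22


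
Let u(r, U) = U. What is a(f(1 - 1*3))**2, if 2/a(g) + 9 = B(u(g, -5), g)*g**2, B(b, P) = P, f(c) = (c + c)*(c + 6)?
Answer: 4/16851025 ≈ 2.3737e-7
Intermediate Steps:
f(c) = 2*c*(6 + c) (f(c) = (2*c)*(6 + c) = 2*c*(6 + c))
a(g) = 2/(-9 + g**3) (a(g) = 2/(-9 + g*g**2) = 2/(-9 + g**3))
a(f(1 - 1*3))**2 = (2/(-9 + (2*(1 - 1*3)*(6 + (1 - 1*3)))**3))**2 = (2/(-9 + (2*(1 - 3)*(6 + (1 - 3)))**3))**2 = (2/(-9 + (2*(-2)*(6 - 2))**3))**2 = (2/(-9 + (2*(-2)*4)**3))**2 = (2/(-9 + (-16)**3))**2 = (2/(-9 - 4096))**2 = (2/(-4105))**2 = (2*(-1/4105))**2 = (-2/4105)**2 = 4/16851025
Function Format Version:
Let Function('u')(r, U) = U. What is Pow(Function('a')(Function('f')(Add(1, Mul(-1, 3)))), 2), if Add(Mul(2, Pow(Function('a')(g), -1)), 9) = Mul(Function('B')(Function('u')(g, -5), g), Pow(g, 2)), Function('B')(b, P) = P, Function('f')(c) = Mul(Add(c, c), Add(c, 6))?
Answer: Rational(4, 16851025) ≈ 2.3737e-7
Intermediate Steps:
Function('f')(c) = Mul(2, c, Add(6, c)) (Function('f')(c) = Mul(Mul(2, c), Add(6, c)) = Mul(2, c, Add(6, c)))
Function('a')(g) = Mul(2, Pow(Add(-9, Pow(g, 3)), -1)) (Function('a')(g) = Mul(2, Pow(Add(-9, Mul(g, Pow(g, 2))), -1)) = Mul(2, Pow(Add(-9, Pow(g, 3)), -1)))
Pow(Function('a')(Function('f')(Add(1, Mul(-1, 3)))), 2) = Pow(Mul(2, Pow(Add(-9, Pow(Mul(2, Add(1, Mul(-1, 3)), Add(6, Add(1, Mul(-1, 3)))), 3)), -1)), 2) = Pow(Mul(2, Pow(Add(-9, Pow(Mul(2, Add(1, -3), Add(6, Add(1, -3))), 3)), -1)), 2) = Pow(Mul(2, Pow(Add(-9, Pow(Mul(2, -2, Add(6, -2)), 3)), -1)), 2) = Pow(Mul(2, Pow(Add(-9, Pow(Mul(2, -2, 4), 3)), -1)), 2) = Pow(Mul(2, Pow(Add(-9, Pow(-16, 3)), -1)), 2) = Pow(Mul(2, Pow(Add(-9, -4096), -1)), 2) = Pow(Mul(2, Pow(-4105, -1)), 2) = Pow(Mul(2, Rational(-1, 4105)), 2) = Pow(Rational(-2, 4105), 2) = Rational(4, 16851025)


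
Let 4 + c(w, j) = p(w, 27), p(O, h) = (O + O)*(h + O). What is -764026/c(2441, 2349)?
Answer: -382013/6024386 ≈ -0.063411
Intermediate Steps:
p(O, h) = 2*O*(O + h) (p(O, h) = (2*O)*(O + h) = 2*O*(O + h))
c(w, j) = -4 + 2*w*(27 + w) (c(w, j) = -4 + 2*w*(w + 27) = -4 + 2*w*(27 + w))
-764026/c(2441, 2349) = -764026/(-4 + 2*2441*(27 + 2441)) = -764026/(-4 + 2*2441*2468) = -764026/(-4 + 12048776) = -764026/12048772 = -764026*1/12048772 = -382013/6024386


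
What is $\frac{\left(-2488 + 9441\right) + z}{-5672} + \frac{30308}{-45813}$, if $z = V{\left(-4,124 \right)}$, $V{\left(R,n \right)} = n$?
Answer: $- \frac{496125577}{259851336} \approx -1.9093$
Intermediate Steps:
$z = 124$
$\frac{\left(-2488 + 9441\right) + z}{-5672} + \frac{30308}{-45813} = \frac{\left(-2488 + 9441\right) + 124}{-5672} + \frac{30308}{-45813} = \left(6953 + 124\right) \left(- \frac{1}{5672}\right) + 30308 \left(- \frac{1}{45813}\right) = 7077 \left(- \frac{1}{5672}\right) - \frac{30308}{45813} = - \frac{7077}{5672} - \frac{30308}{45813} = - \frac{496125577}{259851336}$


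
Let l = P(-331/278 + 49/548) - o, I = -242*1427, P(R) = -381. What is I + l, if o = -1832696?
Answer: 1486981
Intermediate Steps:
I = -345334
l = 1832315 (l = -381 - 1*(-1832696) = -381 + 1832696 = 1832315)
I + l = -345334 + 1832315 = 1486981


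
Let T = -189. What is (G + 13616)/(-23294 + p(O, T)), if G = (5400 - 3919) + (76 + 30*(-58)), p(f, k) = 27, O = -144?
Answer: -13433/23267 ≈ -0.57734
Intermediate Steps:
G = -183 (G = 1481 + (76 - 1740) = 1481 - 1664 = -183)
(G + 13616)/(-23294 + p(O, T)) = (-183 + 13616)/(-23294 + 27) = 13433/(-23267) = 13433*(-1/23267) = -13433/23267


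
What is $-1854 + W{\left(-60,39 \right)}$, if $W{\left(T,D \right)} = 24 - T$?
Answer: $-1770$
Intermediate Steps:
$-1854 + W{\left(-60,39 \right)} = -1854 + \left(24 - -60\right) = -1854 + \left(24 + 60\right) = -1854 + 84 = -1770$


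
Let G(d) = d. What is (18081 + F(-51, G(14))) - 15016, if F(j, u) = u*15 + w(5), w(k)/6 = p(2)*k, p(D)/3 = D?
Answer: 3455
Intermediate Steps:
p(D) = 3*D
w(k) = 36*k (w(k) = 6*((3*2)*k) = 6*(6*k) = 36*k)
F(j, u) = 180 + 15*u (F(j, u) = u*15 + 36*5 = 15*u + 180 = 180 + 15*u)
(18081 + F(-51, G(14))) - 15016 = (18081 + (180 + 15*14)) - 15016 = (18081 + (180 + 210)) - 15016 = (18081 + 390) - 15016 = 18471 - 15016 = 3455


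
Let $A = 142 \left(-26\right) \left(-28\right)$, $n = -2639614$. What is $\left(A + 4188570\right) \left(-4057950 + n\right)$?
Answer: $-28745583019544$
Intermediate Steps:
$A = 103376$ ($A = \left(-3692\right) \left(-28\right) = 103376$)
$\left(A + 4188570\right) \left(-4057950 + n\right) = \left(103376 + 4188570\right) \left(-4057950 - 2639614\right) = 4291946 \left(-6697564\right) = -28745583019544$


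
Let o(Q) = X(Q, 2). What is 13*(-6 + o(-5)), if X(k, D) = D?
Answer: -52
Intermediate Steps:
o(Q) = 2
13*(-6 + o(-5)) = 13*(-6 + 2) = 13*(-4) = -52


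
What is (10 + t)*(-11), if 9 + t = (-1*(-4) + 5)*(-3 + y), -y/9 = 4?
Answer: 3850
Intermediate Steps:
y = -36 (y = -9*4 = -36)
t = -360 (t = -9 + (-1*(-4) + 5)*(-3 - 36) = -9 + (4 + 5)*(-39) = -9 + 9*(-39) = -9 - 351 = -360)
(10 + t)*(-11) = (10 - 360)*(-11) = -350*(-11) = 3850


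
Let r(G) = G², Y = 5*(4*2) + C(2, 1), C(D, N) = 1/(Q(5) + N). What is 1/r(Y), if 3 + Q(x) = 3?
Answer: 1/1681 ≈ 0.00059488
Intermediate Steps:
Q(x) = 0 (Q(x) = -3 + 3 = 0)
C(D, N) = 1/N (C(D, N) = 1/(0 + N) = 1/N)
Y = 41 (Y = 5*(4*2) + 1/1 = 5*8 + 1 = 40 + 1 = 41)
1/r(Y) = 1/(41²) = 1/1681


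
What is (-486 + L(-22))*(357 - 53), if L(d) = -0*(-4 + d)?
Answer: -147744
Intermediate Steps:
L(d) = 0 (L(d) = -1*0 = 0)
(-486 + L(-22))*(357 - 53) = (-486 + 0)*(357 - 53) = -486*304 = -147744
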